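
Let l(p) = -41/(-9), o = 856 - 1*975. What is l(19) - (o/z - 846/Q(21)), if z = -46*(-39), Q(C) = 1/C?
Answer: 95641487/5382 ≈ 17771.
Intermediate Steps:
z = 1794
o = -119 (o = 856 - 975 = -119)
l(p) = 41/9 (l(p) = -41*(-⅑) = 41/9)
l(19) - (o/z - 846/Q(21)) = 41/9 - (-119/1794 - 846/(1/21)) = 41/9 - (-119*1/1794 - 846/1/21) = 41/9 - (-119/1794 - 846*21) = 41/9 - (-119/1794 - 17766) = 41/9 - 1*(-31872323/1794) = 41/9 + 31872323/1794 = 95641487/5382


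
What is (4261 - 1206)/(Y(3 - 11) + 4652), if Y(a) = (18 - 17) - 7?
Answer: 3055/4646 ≈ 0.65755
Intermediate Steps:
Y(a) = -6 (Y(a) = 1 - 7 = -6)
(4261 - 1206)/(Y(3 - 11) + 4652) = (4261 - 1206)/(-6 + 4652) = 3055/4646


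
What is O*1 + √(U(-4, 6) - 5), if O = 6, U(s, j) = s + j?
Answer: 6 + I*√3 ≈ 6.0 + 1.732*I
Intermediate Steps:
U(s, j) = j + s
O*1 + √(U(-4, 6) - 5) = 6*1 + √((6 - 4) - 5) = 6 + √(2 - 5) = 6 + √(-3) = 6 + I*√3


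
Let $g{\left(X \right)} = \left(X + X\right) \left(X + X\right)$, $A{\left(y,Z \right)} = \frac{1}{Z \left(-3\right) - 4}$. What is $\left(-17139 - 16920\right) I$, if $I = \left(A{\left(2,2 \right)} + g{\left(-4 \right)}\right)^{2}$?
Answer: $- \frac{13907004939}{100} \approx -1.3907 \cdot 10^{8}$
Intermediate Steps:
$A{\left(y,Z \right)} = \frac{1}{-4 - 3 Z}$ ($A{\left(y,Z \right)} = \frac{1}{- 3 Z - 4} = \frac{1}{-4 - 3 Z}$)
$g{\left(X \right)} = 4 X^{2}$ ($g{\left(X \right)} = 2 X 2 X = 4 X^{2}$)
$I = \frac{408321}{100}$ ($I = \left(- \frac{1}{4 + 3 \cdot 2} + 4 \left(-4\right)^{2}\right)^{2} = \left(- \frac{1}{4 + 6} + 4 \cdot 16\right)^{2} = \left(- \frac{1}{10} + 64\right)^{2} = \left(\frac{639}{10}\right)^{2} = \frac{408321}{100} \approx 4083.2$)
$\left(-17139 - 16920\right) I = \left(-17139 - 16920\right) \frac{408321}{100} = \left(-34059\right) \frac{408321}{100} = - \frac{13907004939}{100}$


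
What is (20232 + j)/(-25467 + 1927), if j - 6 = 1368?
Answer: -10803/11770 ≈ -0.91784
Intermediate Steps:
j = 1374 (j = 6 + 1368 = 1374)
(20232 + j)/(-25467 + 1927) = (20232 + 1374)/(-25467 + 1927) = 21606/(-23540) = 21606*(-1/23540) = -10803/11770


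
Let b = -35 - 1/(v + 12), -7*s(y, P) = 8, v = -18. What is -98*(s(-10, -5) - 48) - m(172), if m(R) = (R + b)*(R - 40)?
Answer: -13290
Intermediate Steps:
s(y, P) = -8/7 (s(y, P) = -1/7*8 = -8/7)
b = -209/6 (b = -35 - 1/(-18 + 12) = -35 - 1/(-6) = -35 - 1*(-1/6) = -35 + 1/6 = -209/6 ≈ -34.833)
m(R) = (-40 + R)*(-209/6 + R) (m(R) = (R - 209/6)*(R - 40) = (-209/6 + R)*(-40 + R) = (-40 + R)*(-209/6 + R))
-98*(s(-10, -5) - 48) - m(172) = -98*(-8/7 - 48) - (4180/3 + 172**2 - 449/6*172) = -98*(-344/7) - (4180/3 + 29584 - 38614/3) = 4816 - 1*18106 = 4816 - 18106 = -13290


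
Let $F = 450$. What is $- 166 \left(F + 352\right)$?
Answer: $-133132$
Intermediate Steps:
$- 166 \left(F + 352\right) = - 166 \left(450 + 352\right) = \left(-166\right) 802 = -133132$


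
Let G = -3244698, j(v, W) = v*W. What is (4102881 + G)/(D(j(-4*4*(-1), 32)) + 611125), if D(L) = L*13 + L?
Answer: 858183/618293 ≈ 1.3880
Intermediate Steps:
j(v, W) = W*v
D(L) = 14*L (D(L) = 13*L + L = 14*L)
(4102881 + G)/(D(j(-4*4*(-1), 32)) + 611125) = (4102881 - 3244698)/(14*(32*(-4*4*(-1))) + 611125) = 858183/(14*(32*(-16*(-1))) + 611125) = 858183/(14*(32*16) + 611125) = 858183/(14*512 + 611125) = 858183/(7168 + 611125) = 858183/618293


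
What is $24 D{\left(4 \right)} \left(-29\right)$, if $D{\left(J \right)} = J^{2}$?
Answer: $-11136$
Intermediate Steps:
$24 D{\left(4 \right)} \left(-29\right) = 24 \cdot 4^{2} \left(-29\right) = 24 \cdot 16 \left(-29\right) = 384 \left(-29\right) = -11136$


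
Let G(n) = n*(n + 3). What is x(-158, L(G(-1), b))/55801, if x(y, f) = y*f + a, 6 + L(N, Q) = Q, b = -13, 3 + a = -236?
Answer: 2763/55801 ≈ 0.049515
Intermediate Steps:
a = -239 (a = -3 - 236 = -239)
G(n) = n*(3 + n)
L(N, Q) = -6 + Q
x(y, f) = -239 + f*y (x(y, f) = y*f - 239 = f*y - 239 = -239 + f*y)
x(-158, L(G(-1), b))/55801 = (-239 + (-6 - 13)*(-158))/55801 = (-239 - 19*(-158))*(1/55801) = (-239 + 3002)*(1/55801) = 2763*(1/55801) = 2763/55801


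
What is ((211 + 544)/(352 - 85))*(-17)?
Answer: -12835/267 ≈ -48.071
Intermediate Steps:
((211 + 544)/(352 - 85))*(-17) = (755/267)*(-17) = -12835/267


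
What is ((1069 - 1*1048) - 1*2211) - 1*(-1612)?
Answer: -578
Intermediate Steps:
((1069 - 1*1048) - 1*2211) - 1*(-1612) = ((1069 - 1048) - 2211) + 1612 = (21 - 2211) + 1612 = -2190 + 1612 = -578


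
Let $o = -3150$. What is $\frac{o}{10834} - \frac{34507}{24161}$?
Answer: $- \frac{224977994}{130880137} \approx -1.719$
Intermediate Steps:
$\frac{o}{10834} - \frac{34507}{24161} = - \frac{3150}{10834} - \frac{34507}{24161} = \left(-3150\right) \frac{1}{10834} - \frac{34507}{24161} = - \frac{1575}{5417} - \frac{34507}{24161} = - \frac{224977994}{130880137}$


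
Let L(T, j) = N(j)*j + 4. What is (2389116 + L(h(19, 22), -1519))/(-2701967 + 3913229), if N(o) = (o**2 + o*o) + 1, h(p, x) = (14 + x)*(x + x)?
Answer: -7007375117/1211262 ≈ -5785.2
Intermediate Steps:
h(p, x) = 2*x*(14 + x) (h(p, x) = (14 + x)*(2*x) = 2*x*(14 + x))
N(o) = 1 + 2*o**2 (N(o) = (o**2 + o**2) + 1 = 2*o**2 + 1 = 1 + 2*o**2)
L(T, j) = 4 + j*(1 + 2*j**2) (L(T, j) = (1 + 2*j**2)*j + 4 = j*(1 + 2*j**2) + 4 = 4 + j*(1 + 2*j**2))
(2389116 + L(h(19, 22), -1519))/(-2701967 + 3913229) = (2389116 + (4 - 1519 + 2*(-1519)**3))/(-2701967 + 3913229) = (2389116 + (4 - 1519 + 2*(-3504881359)))/1211262 = (2389116 + (4 - 1519 - 7009762718))*(1/1211262) = (2389116 - 7009764233)*(1/1211262) = -7007375117*1/1211262 = -7007375117/1211262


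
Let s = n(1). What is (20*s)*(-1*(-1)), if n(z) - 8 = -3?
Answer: 100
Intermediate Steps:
n(z) = 5 (n(z) = 8 - 3 = 5)
s = 5
(20*s)*(-1*(-1)) = (20*5)*(-1*(-1)) = 100*1 = 100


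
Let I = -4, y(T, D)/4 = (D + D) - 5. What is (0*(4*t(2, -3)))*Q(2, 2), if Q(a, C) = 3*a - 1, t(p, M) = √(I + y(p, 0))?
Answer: 0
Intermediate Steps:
y(T, D) = -20 + 8*D (y(T, D) = 4*((D + D) - 5) = 4*(2*D - 5) = 4*(-5 + 2*D) = -20 + 8*D)
t(p, M) = 2*I*√6 (t(p, M) = √(-4 + (-20 + 8*0)) = √(-4 + (-20 + 0)) = √(-4 - 20) = √(-24) = 2*I*√6)
Q(a, C) = -1 + 3*a
(0*(4*t(2, -3)))*Q(2, 2) = (0*(4*(2*I*√6)))*(-1 + 3*2) = (0*(8*I*√6))*(-1 + 6) = 0*5 = 0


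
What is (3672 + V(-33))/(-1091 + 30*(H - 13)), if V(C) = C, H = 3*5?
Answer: -3639/1031 ≈ -3.5296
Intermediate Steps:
H = 15
(3672 + V(-33))/(-1091 + 30*(H - 13)) = (3672 - 33)/(-1091 + 30*(15 - 13)) = 3639/(-1091 + 30*2) = 3639/(-1091 + 60) = 3639/(-1031) = 3639*(-1/1031) = -3639/1031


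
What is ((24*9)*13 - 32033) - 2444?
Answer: -31669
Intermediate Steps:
((24*9)*13 - 32033) - 2444 = (216*13 - 32033) - 2444 = (2808 - 32033) - 2444 = -29225 - 2444 = -31669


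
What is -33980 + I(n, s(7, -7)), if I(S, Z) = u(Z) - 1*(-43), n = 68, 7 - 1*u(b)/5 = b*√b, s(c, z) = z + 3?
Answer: -33902 + 40*I ≈ -33902.0 + 40.0*I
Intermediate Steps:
s(c, z) = 3 + z
u(b) = 35 - 5*b^(3/2) (u(b) = 35 - 5*b*√b = 35 - 5*b^(3/2))
I(S, Z) = 78 - 5*Z^(3/2) (I(S, Z) = (35 - 5*Z^(3/2)) - 1*(-43) = (35 - 5*Z^(3/2)) + 43 = 78 - 5*Z^(3/2))
-33980 + I(n, s(7, -7)) = -33980 + (78 - 5*(3 - 7)^(3/2)) = -33980 + (78 - (-40)*I) = -33980 + (78 + 40*I) = -33902 + 40*I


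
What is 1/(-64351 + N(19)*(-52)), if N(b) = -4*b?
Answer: -1/60399 ≈ -1.6557e-5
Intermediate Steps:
1/(-64351 + N(19)*(-52)) = 1/(-64351 - 4*19*(-52)) = 1/(-64351 - 76*(-52)) = 1/(-64351 + 3952) = 1/(-60399) = -1/60399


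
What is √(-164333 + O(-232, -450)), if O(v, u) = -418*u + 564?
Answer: √24331 ≈ 155.98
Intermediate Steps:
O(v, u) = 564 - 418*u
√(-164333 + O(-232, -450)) = √(-164333 + (564 - 418*(-450))) = √(-164333 + (564 + 188100)) = √(-164333 + 188664) = √24331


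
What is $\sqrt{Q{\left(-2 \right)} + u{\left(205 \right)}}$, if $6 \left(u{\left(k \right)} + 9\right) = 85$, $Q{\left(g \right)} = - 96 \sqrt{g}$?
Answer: $\frac{\sqrt{186 - 3456 i \sqrt{2}}}{6} \approx 8.3973 - 8.0838 i$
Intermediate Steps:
$u{\left(k \right)} = \frac{31}{6}$ ($u{\left(k \right)} = -9 + \frac{1}{6} \cdot 85 = -9 + \frac{85}{6} = \frac{31}{6}$)
$\sqrt{Q{\left(-2 \right)} + u{\left(205 \right)}} = \sqrt{- 96 \sqrt{-2} + \frac{31}{6}} = \sqrt{- 96 i \sqrt{2} + \frac{31}{6}} = \sqrt{\frac{31}{6} - 96 i \sqrt{2}}$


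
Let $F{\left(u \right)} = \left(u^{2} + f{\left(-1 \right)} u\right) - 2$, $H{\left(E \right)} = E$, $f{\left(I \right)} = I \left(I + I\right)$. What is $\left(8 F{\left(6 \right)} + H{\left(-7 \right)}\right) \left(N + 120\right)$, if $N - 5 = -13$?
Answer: $40432$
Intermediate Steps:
$N = -8$ ($N = 5 - 13 = -8$)
$f{\left(I \right)} = 2 I^{2}$ ($f{\left(I \right)} = I 2 I = 2 I^{2}$)
$F{\left(u \right)} = -2 + u^{2} + 2 u$ ($F{\left(u \right)} = \left(u^{2} + 2 \left(-1\right)^{2} u\right) - 2 = \left(u^{2} + 2 \cdot 1 u\right) - 2 = \left(u^{2} + 2 u\right) - 2 = -2 + u^{2} + 2 u$)
$\left(8 F{\left(6 \right)} + H{\left(-7 \right)}\right) \left(N + 120\right) = \left(8 \left(-2 + 6^{2} + 2 \cdot 6\right) - 7\right) \left(-8 + 120\right) = \left(8 \left(-2 + 36 + 12\right) - 7\right) 112 = \left(8 \cdot 46 - 7\right) 112 = \left(368 - 7\right) 112 = 361 \cdot 112 = 40432$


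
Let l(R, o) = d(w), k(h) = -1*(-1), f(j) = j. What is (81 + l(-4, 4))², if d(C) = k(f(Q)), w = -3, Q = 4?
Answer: 6724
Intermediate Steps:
k(h) = 1
d(C) = 1
l(R, o) = 1
(81 + l(-4, 4))² = (81 + 1)² = 82² = 6724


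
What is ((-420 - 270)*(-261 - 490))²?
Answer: 268520876100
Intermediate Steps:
((-420 - 270)*(-261 - 490))² = (-690*(-751))² = 518190² = 268520876100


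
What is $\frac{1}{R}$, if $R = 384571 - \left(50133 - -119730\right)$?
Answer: $\frac{1}{214708} \approx 4.6575 \cdot 10^{-6}$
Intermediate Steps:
$R = 214708$ ($R = 384571 - \left(50133 + 119730\right) = 384571 - 169863 = 214708$)
$\frac{1}{R} = \frac{1}{214708}$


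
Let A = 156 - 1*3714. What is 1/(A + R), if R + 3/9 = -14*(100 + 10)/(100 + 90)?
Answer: -57/203287 ≈ -0.00028039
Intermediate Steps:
A = -3558 (A = 156 - 3714 = -3558)
R = -481/57 (R = -1/3 - 14*(100 + 10)/(100 + 90) = -1/3 - 1540/190 = -1/3 - 14*11/19 = -1/3 - 154/19 = -481/57 ≈ -8.4386)
1/(A + R) = 1/(-3558 - 481/57) = 1/(-203287/57) = -57/203287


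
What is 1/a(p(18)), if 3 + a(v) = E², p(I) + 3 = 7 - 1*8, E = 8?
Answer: 1/61 ≈ 0.016393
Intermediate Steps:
p(I) = -4 (p(I) = -3 + (7 - 1*8) = -3 + (7 - 8) = -3 - 1 = -4)
a(v) = 61 (a(v) = -3 + 8² = -3 + 64 = 61)
1/a(p(18)) = 1/61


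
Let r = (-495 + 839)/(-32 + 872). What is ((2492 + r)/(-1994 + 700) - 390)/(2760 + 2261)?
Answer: -53251003/682203270 ≈ -0.078057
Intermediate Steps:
r = 43/105 (r = 344/840 = 344*(1/840) = 43/105 ≈ 0.40952)
((2492 + r)/(-1994 + 700) - 390)/(2760 + 2261) = ((2492 + 43/105)/(-1994 + 700) - 390)/(2760 + 2261) = ((261703/105)/(-1294) - 390)/5021 = ((261703/105)*(-1/1294) - 390)*(1/5021) = (-261703/135870 - 390)*(1/5021) = -53251003/135870*1/5021 = -53251003/682203270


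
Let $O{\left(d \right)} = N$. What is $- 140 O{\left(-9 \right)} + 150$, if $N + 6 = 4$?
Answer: $430$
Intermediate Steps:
$N = -2$ ($N = -6 + 4 = -2$)
$O{\left(d \right)} = -2$
$- 140 O{\left(-9 \right)} + 150 = \left(-140\right) \left(-2\right) + 150 = 280 + 150 = 430$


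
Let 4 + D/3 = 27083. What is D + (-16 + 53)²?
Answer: 82606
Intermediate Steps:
D = 81237 (D = -12 + 3*27083 = -12 + 81249 = 81237)
D + (-16 + 53)² = 81237 + (-16 + 53)² = 81237 + 37² = 81237 + 1369 = 82606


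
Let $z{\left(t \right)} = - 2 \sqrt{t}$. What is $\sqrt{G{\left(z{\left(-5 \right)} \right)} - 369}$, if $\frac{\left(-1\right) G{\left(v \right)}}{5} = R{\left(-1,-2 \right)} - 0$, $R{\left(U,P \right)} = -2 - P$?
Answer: $3 i \sqrt{41} \approx 19.209 i$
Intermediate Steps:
$G{\left(v \right)} = 0$ ($G{\left(v \right)} = - 5 \left(\left(-2 - -2\right) - 0\right) = - 5 \left(\left(-2 + 2\right) + 0\right) = - 5 \left(0 + 0\right) = \left(-5\right) 0 = 0$)
$\sqrt{G{\left(z{\left(-5 \right)} \right)} - 369} = \sqrt{0 - 369} = \sqrt{-369} = 3 i \sqrt{41}$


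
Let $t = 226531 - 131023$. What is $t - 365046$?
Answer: $-269538$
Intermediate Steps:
$t = 95508$ ($t = 226531 - 131023 = 95508$)
$t - 365046 = 95508 - 365046 = -269538$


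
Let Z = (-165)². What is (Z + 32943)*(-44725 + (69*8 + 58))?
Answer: -2654311320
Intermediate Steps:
Z = 27225
(Z + 32943)*(-44725 + (69*8 + 58)) = (27225 + 32943)*(-44725 + (69*8 + 58)) = 60168*(-44725 + (552 + 58)) = 60168*(-44725 + 610) = 60168*(-44115) = -2654311320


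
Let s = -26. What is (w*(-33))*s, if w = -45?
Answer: -38610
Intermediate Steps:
(w*(-33))*s = -45*(-33)*(-26) = 1485*(-26) = -38610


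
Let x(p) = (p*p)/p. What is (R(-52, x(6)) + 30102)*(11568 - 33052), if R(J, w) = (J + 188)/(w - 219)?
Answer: -137746599560/213 ≈ -6.4670e+8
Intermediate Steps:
x(p) = p (x(p) = p**2/p = p)
R(J, w) = (188 + J)/(-219 + w)
(R(-52, x(6)) + 30102)*(11568 - 33052) = ((188 - 52)/(-219 + 6) + 30102)*(11568 - 33052) = (136/(-213) + 30102)*(-21484) = (-1/213*136 + 30102)*(-21484) = (-136/213 + 30102)*(-21484) = (6411590/213)*(-21484) = -137746599560/213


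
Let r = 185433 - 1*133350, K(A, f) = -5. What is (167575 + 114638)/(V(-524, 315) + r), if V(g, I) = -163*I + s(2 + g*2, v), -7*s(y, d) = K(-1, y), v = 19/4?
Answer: 1975491/5171 ≈ 382.03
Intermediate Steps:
v = 19/4 (v = 19*(1/4) = 19/4 ≈ 4.7500)
s(y, d) = 5/7 (s(y, d) = -1/7*(-5) = 5/7)
r = 52083 (r = 185433 - 133350 = 52083)
V(g, I) = 5/7 - 163*I (V(g, I) = -163*I + 5/7 = 5/7 - 163*I)
(167575 + 114638)/(V(-524, 315) + r) = (167575 + 114638)/((5/7 - 163*315) + 52083) = 282213/((5/7 - 51345) + 52083) = 282213/(-359410/7 + 52083) = 282213/(5171/7) = 282213*(7/5171) = 1975491/5171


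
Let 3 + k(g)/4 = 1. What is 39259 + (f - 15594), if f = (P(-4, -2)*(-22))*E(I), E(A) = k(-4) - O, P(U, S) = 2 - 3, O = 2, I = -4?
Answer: 23445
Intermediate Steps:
k(g) = -8 (k(g) = -12 + 4*1 = -12 + 4 = -8)
P(U, S) = -1
E(A) = -10 (E(A) = -8 - 1*2 = -8 - 2 = -10)
f = -220 (f = -1*(-22)*(-10) = 22*(-10) = -220)
39259 + (f - 15594) = 39259 + (-220 - 15594) = 39259 - 15814 = 23445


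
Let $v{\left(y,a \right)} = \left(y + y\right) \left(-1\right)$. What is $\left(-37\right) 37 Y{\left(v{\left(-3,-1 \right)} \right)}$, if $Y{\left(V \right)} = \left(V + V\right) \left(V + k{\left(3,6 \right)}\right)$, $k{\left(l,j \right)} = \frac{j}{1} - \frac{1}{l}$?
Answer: $-191660$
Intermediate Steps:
$k{\left(l,j \right)} = j - \frac{1}{l}$ ($k{\left(l,j \right)} = j 1 - \frac{1}{l} = j - \frac{1}{l}$)
$v{\left(y,a \right)} = - 2 y$ ($v{\left(y,a \right)} = 2 y \left(-1\right) = - 2 y$)
$Y{\left(V \right)} = 2 V \left(\frac{17}{3} + V\right)$ ($Y{\left(V \right)} = \left(V + V\right) \left(V + \left(6 - \frac{1}{3}\right)\right) = 2 V \left(V + \left(6 - \frac{1}{3}\right)\right) = 2 V \left(V + \frac{17}{3}\right) = 2 V \left(\frac{17}{3} + V\right)$)
$\left(-37\right) 37 Y{\left(v{\left(-3,-1 \right)} \right)} = \left(-37\right) 37 \frac{2 \left(\left(-2\right) \left(-3\right)\right) \left(17 + 3 \left(\left(-2\right) \left(-3\right)\right)\right)}{3} = - 1369 \cdot \frac{2}{3} \cdot 6 \left(17 + 3 \cdot 6\right) = - 1369 \cdot \frac{2}{3} \cdot 6 \left(17 + 18\right) = - 1369 \cdot \frac{2}{3} \cdot 6 \cdot 35 = \left(-1369\right) 140 = -191660$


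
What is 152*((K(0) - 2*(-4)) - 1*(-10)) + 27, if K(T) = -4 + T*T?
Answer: 2155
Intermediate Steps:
K(T) = -4 + T²
152*((K(0) - 2*(-4)) - 1*(-10)) + 27 = 152*(((-4 + 0²) - 2*(-4)) - 1*(-10)) + 27 = 152*(((-4 + 0) + 8) + 10) + 27 = 152*((-4 + 8) + 10) + 27 = 152*(4 + 10) + 27 = 152*14 + 27 = 2128 + 27 = 2155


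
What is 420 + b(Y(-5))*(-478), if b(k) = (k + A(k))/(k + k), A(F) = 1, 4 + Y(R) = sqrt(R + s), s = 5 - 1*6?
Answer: 2469/11 + 239*I*sqrt(6)/22 ≈ 224.45 + 26.61*I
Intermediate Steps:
s = -1 (s = 5 - 6 = -1)
Y(R) = -4 + sqrt(-1 + R) (Y(R) = -4 + sqrt(R - 1) = -4 + sqrt(-1 + R))
b(k) = (1 + k)/(2*k) (b(k) = (k + 1)/(k + k) = (1 + k)/((2*k)) = (1 + k)*(1/(2*k)) = (1 + k)/(2*k))
420 + b(Y(-5))*(-478) = 420 + ((1 + (-4 + sqrt(-1 - 5)))/(2*(-4 + sqrt(-1 - 5))))*(-478) = 420 + ((1 + (-4 + sqrt(-6)))/(2*(-4 + sqrt(-6))))*(-478) = 420 + ((1 + (-4 + I*sqrt(6)))/(2*(-4 + I*sqrt(6))))*(-478) = 420 + ((-3 + I*sqrt(6))/(2*(-4 + I*sqrt(6))))*(-478) = 420 - 239*(-3 + I*sqrt(6))/(-4 + I*sqrt(6))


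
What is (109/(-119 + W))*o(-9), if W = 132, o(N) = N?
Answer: -981/13 ≈ -75.462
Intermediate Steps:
(109/(-119 + W))*o(-9) = (109/(-119 + 132))*(-9) = (109/13)*(-9) = -981/13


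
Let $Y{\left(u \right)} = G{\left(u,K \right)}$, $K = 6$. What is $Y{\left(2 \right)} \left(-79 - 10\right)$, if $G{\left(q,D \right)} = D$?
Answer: $-534$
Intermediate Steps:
$Y{\left(u \right)} = 6$
$Y{\left(2 \right)} \left(-79 - 10\right) = 6 \left(-79 - 10\right) = 6 \left(-89\right) = -534$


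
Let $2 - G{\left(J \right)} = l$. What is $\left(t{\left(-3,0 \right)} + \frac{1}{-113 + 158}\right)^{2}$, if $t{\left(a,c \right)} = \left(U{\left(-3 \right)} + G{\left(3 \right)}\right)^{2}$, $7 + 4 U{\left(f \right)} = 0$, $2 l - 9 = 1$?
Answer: $\frac{264420121}{518400} \approx 510.07$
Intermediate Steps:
$l = 5$ ($l = \frac{9}{2} + \frac{1}{2} \cdot 1 = \frac{9}{2} + \frac{1}{2} = 5$)
$G{\left(J \right)} = -3$ ($G{\left(J \right)} = 2 - 5 = -3$)
$U{\left(f \right)} = - \frac{7}{4}$ ($U{\left(f \right)} = - \frac{7}{4} + \frac{1}{4} \cdot 0 = - \frac{7}{4} + 0 = - \frac{7}{4}$)
$t{\left(a,c \right)} = \frac{361}{16}$ ($t{\left(a,c \right)} = \left(- \frac{7}{4} - 3\right)^{2} = \left(- \frac{19}{4}\right)^{2} = \frac{361}{16}$)
$\left(t{\left(-3,0 \right)} + \frac{1}{-113 + 158}\right)^{2} = \left(\frac{361}{16} + \frac{1}{-113 + 158}\right)^{2} = \left(\frac{361}{16} + \frac{1}{45}\right)^{2} = \left(\frac{16261}{720}\right)^{2} = \frac{264420121}{518400}$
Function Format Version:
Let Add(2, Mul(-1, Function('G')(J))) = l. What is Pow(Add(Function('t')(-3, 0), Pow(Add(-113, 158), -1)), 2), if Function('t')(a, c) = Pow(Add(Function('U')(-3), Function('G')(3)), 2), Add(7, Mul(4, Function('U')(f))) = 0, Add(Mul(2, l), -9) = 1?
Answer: Rational(264420121, 518400) ≈ 510.07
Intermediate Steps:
l = 5 (l = Add(Rational(9, 2), Mul(Rational(1, 2), 1)) = Add(Rational(9, 2), Rational(1, 2)) = 5)
Function('G')(J) = -3 (Function('G')(J) = Add(2, Mul(-1, 5)) = Add(2, -5) = -3)
Function('U')(f) = Rational(-7, 4) (Function('U')(f) = Add(Rational(-7, 4), Mul(Rational(1, 4), 0)) = Add(Rational(-7, 4), 0) = Rational(-7, 4))
Function('t')(a, c) = Rational(361, 16) (Function('t')(a, c) = Pow(Add(Rational(-7, 4), -3), 2) = Pow(Rational(-19, 4), 2) = Rational(361, 16))
Pow(Add(Function('t')(-3, 0), Pow(Add(-113, 158), -1)), 2) = Pow(Add(Rational(361, 16), Pow(Add(-113, 158), -1)), 2) = Pow(Add(Rational(361, 16), Pow(45, -1)), 2) = Pow(Add(Rational(361, 16), Rational(1, 45)), 2) = Pow(Rational(16261, 720), 2) = Rational(264420121, 518400)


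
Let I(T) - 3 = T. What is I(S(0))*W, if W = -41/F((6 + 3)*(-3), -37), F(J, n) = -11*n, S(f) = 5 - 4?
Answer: -164/407 ≈ -0.40295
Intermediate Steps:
S(f) = 1
I(T) = 3 + T
W = -41/407 (W = -41/((-11*(-37))) = -41/407 ≈ -0.10074)
I(S(0))*W = (3 + 1)*(-41/407) = 4*(-41/407) = -164/407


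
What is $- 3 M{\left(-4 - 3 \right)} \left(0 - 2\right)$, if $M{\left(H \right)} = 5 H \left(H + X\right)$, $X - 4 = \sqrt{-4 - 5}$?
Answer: $630 - 630 i \approx 630.0 - 630.0 i$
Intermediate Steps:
$X = 4 + 3 i$ ($X = 4 + \sqrt{-4 - 5} = 4 + \sqrt{-9} = 4 + 3 i \approx 4.0 + 3.0 i$)
$M{\left(H \right)} = 5 H \left(4 + H + 3 i\right)$ ($M{\left(H \right)} = 5 H \left(H + \left(4 + 3 i\right)\right) = 5 H \left(4 + H + 3 i\right)$)
$- 3 M{\left(-4 - 3 \right)} \left(0 - 2\right) = - 3 \cdot 5 \left(-4 - 3\right) \left(4 - 7 + 3 i\right) \left(0 - 2\right) = - 3 \cdot 5 \left(-7\right) \left(4 - 7 + 3 i\right) \left(-2\right) = - 3 \cdot 5 \left(-7\right) \left(-3 + 3 i\right) \left(-2\right) = - 3 \left(105 - 105 i\right) \left(-2\right) = \left(-315 + 315 i\right) \left(-2\right) = 630 - 630 i$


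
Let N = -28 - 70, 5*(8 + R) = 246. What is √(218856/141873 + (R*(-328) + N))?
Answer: I*√2107898807290/12445 ≈ 116.66*I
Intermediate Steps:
R = 206/5 (R = -8 + (⅕)*246 = -8 + 246/5 = 206/5 ≈ 41.200)
N = -98
√(218856/141873 + (R*(-328) + N)) = √(218856/141873 + ((206/5)*(-328) - 98)) = √(218856*(1/141873) + (-67568/5 - 98)) = √(72952/47291 - 68058/5) = √(-3218166118/236455) = I*√2107898807290/12445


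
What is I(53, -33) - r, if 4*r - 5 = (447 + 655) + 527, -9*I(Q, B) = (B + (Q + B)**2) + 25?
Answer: -8137/18 ≈ -452.06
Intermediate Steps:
I(Q, B) = -25/9 - B/9 - (B + Q)**2/9 (I(Q, B) = -((B + (Q + B)**2) + 25)/9 = -((B + (B + Q)**2) + 25)/9 = -(25 + B + (B + Q)**2)/9 = -25/9 - B/9 - (B + Q)**2/9)
r = 817/2 (r = 5/4 + ((447 + 655) + 527)/4 = 5/4 + (1102 + 527)/4 = 5/4 + (1/4)*1629 = 5/4 + 1629/4 = 817/2 ≈ 408.50)
I(53, -33) - r = (-25/9 - 1/9*(-33) - (-33 + 53)**2/9) - 1*817/2 = (-25/9 + 11/3 - 1/9*20**2) - 817/2 = (-25/9 + 11/3 - 1/9*400) - 817/2 = (-25/9 + 11/3 - 400/9) - 817/2 = -392/9 - 817/2 = -8137/18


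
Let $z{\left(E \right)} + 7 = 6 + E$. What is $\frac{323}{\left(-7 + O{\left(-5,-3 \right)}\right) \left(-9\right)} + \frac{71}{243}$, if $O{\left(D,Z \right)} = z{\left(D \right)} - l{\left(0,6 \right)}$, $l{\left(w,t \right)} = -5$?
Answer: $\frac{9289}{1944} \approx 4.7783$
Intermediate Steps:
$z{\left(E \right)} = -1 + E$ ($z{\left(E \right)} = -7 + \left(6 + E\right) = -1 + E$)
$O{\left(D,Z \right)} = 4 + D$ ($O{\left(D,Z \right)} = \left(-1 + D\right) - -5 = \left(-1 + D\right) + 5 = 4 + D$)
$\frac{323}{\left(-7 + O{\left(-5,-3 \right)}\right) \left(-9\right)} + \frac{71}{243} = \frac{323}{\left(-7 + \left(4 - 5\right)\right) \left(-9\right)} + \frac{71}{243} = \frac{323}{\left(-7 - 1\right) \left(-9\right)} + 71 \cdot \frac{1}{243} = \frac{323}{\left(-8\right) \left(-9\right)} + \frac{71}{243} = \frac{323}{72} + \frac{71}{243} = \frac{9289}{1944}$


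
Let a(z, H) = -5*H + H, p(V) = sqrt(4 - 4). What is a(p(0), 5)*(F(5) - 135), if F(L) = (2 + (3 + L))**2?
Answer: 700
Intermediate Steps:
p(V) = 0 (p(V) = sqrt(0) = 0)
a(z, H) = -4*H
F(L) = (5 + L)**2
a(p(0), 5)*(F(5) - 135) = (-4*5)*((5 + 5)**2 - 135) = -20*(10**2 - 135) = -20*(100 - 135) = -20*(-35) = 700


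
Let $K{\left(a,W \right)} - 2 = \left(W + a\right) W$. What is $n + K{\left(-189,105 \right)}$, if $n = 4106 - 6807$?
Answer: $-11519$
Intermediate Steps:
$K{\left(a,W \right)} = 2 + W \left(W + a\right)$ ($K{\left(a,W \right)} = 2 + \left(W + a\right) W = 2 + W \left(W + a\right)$)
$n = -2701$
$n + K{\left(-189,105 \right)} = -2701 + \left(2 + 105^{2} + 105 \left(-189\right)\right) = -2701 + \left(2 + 11025 - 19845\right) = -2701 - 8818 = -11519$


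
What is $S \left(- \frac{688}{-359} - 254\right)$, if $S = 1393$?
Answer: $- \frac{126063714}{359} \approx -3.5115 \cdot 10^{5}$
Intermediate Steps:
$S \left(- \frac{688}{-359} - 254\right) = 1393 \left(- \frac{688}{-359} - 254\right) = 1393 \left(\left(-688\right) \left(- \frac{1}{359}\right) - 254\right) = 1393 \left(\frac{688}{359} - 254\right) = 1393 \left(- \frac{90498}{359}\right) = - \frac{126063714}{359}$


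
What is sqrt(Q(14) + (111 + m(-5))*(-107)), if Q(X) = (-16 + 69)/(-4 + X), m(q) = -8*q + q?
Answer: I*sqrt(1561670)/10 ≈ 124.97*I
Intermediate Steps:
m(q) = -7*q
Q(X) = 53/(-4 + X)
sqrt(Q(14) + (111 + m(-5))*(-107)) = sqrt(53/(-4 + 14) + (111 - 7*(-5))*(-107)) = sqrt(53/10 + (111 + 35)*(-107)) = sqrt(53*(1/10) + 146*(-107)) = sqrt(53/10 - 15622) = sqrt(-156167/10) = I*sqrt(1561670)/10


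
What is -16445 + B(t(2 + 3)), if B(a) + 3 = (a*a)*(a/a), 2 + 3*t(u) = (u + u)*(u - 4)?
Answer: -147968/9 ≈ -16441.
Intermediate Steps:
t(u) = -2/3 + 2*u*(-4 + u)/3 (t(u) = -2/3 + ((u + u)*(u - 4))/3 = -2/3 + ((2*u)*(-4 + u))/3 = -2/3 + (2*u*(-4 + u))/3 = -2/3 + 2*u*(-4 + u)/3)
B(a) = -3 + a**2 (B(a) = -3 + (a*a)*(a/a) = -3 + a**2*1 = -3 + a**2)
-16445 + B(t(2 + 3)) = -16445 + (-3 + (-2/3 - 8*(2 + 3)/3 + 2*(2 + 3)**2/3)**2) = -16445 + (-3 + (-2/3 - 8/3*5 + (2/3)*5**2)**2) = -16445 + (-3 + (-2/3 - 40/3 + (2/3)*25)**2) = -16445 + (-3 + (-2/3 - 40/3 + 50/3)**2) = -16445 + (-3 + (8/3)**2) = -16445 + (-3 + 64/9) = -16445 + 37/9 = -147968/9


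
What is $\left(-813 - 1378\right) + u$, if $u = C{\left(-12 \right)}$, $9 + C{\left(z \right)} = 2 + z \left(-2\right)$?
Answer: $-2174$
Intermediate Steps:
$C{\left(z \right)} = -7 - 2 z$ ($C{\left(z \right)} = -9 + \left(2 + z \left(-2\right)\right) = -9 - \left(-2 + 2 z\right) = -7 - 2 z$)
$u = 17$ ($u = -7 - -24 = -7 + 24 = 17$)
$\left(-813 - 1378\right) + u = \left(-813 - 1378\right) + 17 = -2191 + 17 = -2174$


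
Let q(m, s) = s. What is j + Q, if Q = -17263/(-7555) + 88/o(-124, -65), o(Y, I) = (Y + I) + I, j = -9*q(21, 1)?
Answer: -6775384/959485 ≈ -7.0615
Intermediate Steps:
j = -9 (j = -9*1 = -9)
o(Y, I) = Y + 2*I (o(Y, I) = (I + Y) + I = Y + 2*I)
Q = 1859981/959485 (Q = -17263/(-7555) + 88/(-124 + 2*(-65)) = -17263*(-1/7555) + 88/(-124 - 130) = 17263/7555 + 88/(-254) = 17263/7555 + 88*(-1/254) = 17263/7555 - 44/127 = 1859981/959485 ≈ 1.9385)
j + Q = -9 + 1859981/959485 = -6775384/959485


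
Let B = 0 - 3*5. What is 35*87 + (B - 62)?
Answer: 2968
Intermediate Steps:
B = -15 (B = 0 - 15 = -15)
35*87 + (B - 62) = 35*87 + (-15 - 62) = 3045 - 77 = 2968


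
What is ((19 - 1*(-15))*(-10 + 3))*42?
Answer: -9996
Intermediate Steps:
((19 - 1*(-15))*(-10 + 3))*42 = ((19 + 15)*(-7))*42 = (34*(-7))*42 = -238*42 = -9996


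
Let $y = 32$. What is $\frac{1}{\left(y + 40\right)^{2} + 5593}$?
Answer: $\frac{1}{10777} \approx 9.279 \cdot 10^{-5}$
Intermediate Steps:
$\frac{1}{\left(y + 40\right)^{2} + 5593} = \frac{1}{\left(32 + 40\right)^{2} + 5593} = \frac{1}{72^{2} + 5593} = \frac{1}{5184 + 5593} = \frac{1}{10777}$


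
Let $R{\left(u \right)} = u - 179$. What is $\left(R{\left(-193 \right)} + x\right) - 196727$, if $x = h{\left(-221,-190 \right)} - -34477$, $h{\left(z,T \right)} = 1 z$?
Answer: $-162843$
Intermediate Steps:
$R{\left(u \right)} = -179 + u$
$h{\left(z,T \right)} = z$
$x = 34256$ ($x = -221 - -34477 = -221 + 34477 = 34256$)
$\left(R{\left(-193 \right)} + x\right) - 196727 = \left(\left(-179 - 193\right) + 34256\right) - 196727 = \left(-372 + 34256\right) - 196727 = 33884 - 196727 = -162843$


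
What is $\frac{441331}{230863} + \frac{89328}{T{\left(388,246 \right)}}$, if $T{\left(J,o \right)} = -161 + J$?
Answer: $\frac{20722712201}{52405901} \approx 395.43$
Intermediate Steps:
$\frac{441331}{230863} + \frac{89328}{T{\left(388,246 \right)}} = \frac{441331}{230863} + \frac{89328}{-161 + 388} = 441331 \cdot \frac{1}{230863} + \frac{89328}{227} = \frac{441331}{230863} + 89328 \cdot \frac{1}{227} = \frac{441331}{230863} + \frac{89328}{227} = \frac{20722712201}{52405901}$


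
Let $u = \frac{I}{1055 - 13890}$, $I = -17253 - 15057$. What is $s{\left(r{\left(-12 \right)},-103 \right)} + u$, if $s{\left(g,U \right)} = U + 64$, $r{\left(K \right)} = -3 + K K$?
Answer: $- \frac{93651}{2567} \approx -36.483$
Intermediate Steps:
$I = -32310$ ($I = -17253 - 15057 = -32310$)
$r{\left(K \right)} = -3 + K^{2}$
$s{\left(g,U \right)} = 64 + U$
$u = \frac{6462}{2567}$ ($u = - \frac{32310}{1055 - 13890} = - \frac{32310}{-12835} = \left(-32310\right) \left(- \frac{1}{12835}\right) = \frac{6462}{2567} \approx 2.5173$)
$s{\left(r{\left(-12 \right)},-103 \right)} + u = \left(64 - 103\right) + \frac{6462}{2567} = -39 + \frac{6462}{2567} = - \frac{93651}{2567}$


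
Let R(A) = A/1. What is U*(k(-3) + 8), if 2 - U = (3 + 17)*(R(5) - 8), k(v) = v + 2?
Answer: 434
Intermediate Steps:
R(A) = A (R(A) = A*1 = A)
k(v) = 2 + v
U = 62 (U = 2 - (3 + 17)*(5 - 8) = 2 - 20*(-3) = 2 - 1*(-60) = 2 + 60 = 62)
U*(k(-3) + 8) = 62*((2 - 3) + 8) = 62*(-1 + 8) = 62*7 = 434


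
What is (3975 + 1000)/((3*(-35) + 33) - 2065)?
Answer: -4975/2137 ≈ -2.3280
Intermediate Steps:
(3975 + 1000)/((3*(-35) + 33) - 2065) = 4975/((-105 + 33) - 2065) = 4975/(-72 - 2065) = 4975/(-2137) = 4975*(-1/2137) = -4975/2137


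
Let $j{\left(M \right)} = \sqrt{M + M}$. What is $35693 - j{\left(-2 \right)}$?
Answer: $35693 - 2 i \approx 35693.0 - 2.0 i$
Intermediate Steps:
$j{\left(M \right)} = \sqrt{2} \sqrt{M}$ ($j{\left(M \right)} = \sqrt{2 M} = \sqrt{2} \sqrt{M}$)
$35693 - j{\left(-2 \right)} = 35693 - \sqrt{2} \sqrt{-2} = 35693 - \sqrt{2} i \sqrt{2} = 35693 - 2 i$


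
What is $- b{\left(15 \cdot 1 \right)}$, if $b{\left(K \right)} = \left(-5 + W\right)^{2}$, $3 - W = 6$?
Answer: $-64$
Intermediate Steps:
$W = -3$ ($W = 3 - 6 = -3$)
$b{\left(K \right)} = 64$ ($b{\left(K \right)} = \left(-5 - 3\right)^{2} = \left(-8\right)^{2} = 64$)
$- b{\left(15 \cdot 1 \right)} = \left(-1\right) 64 = -64$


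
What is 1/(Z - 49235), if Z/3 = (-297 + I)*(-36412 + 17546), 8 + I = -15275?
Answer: 1/881747605 ≈ 1.1341e-9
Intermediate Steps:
I = -15283 (I = -8 - 15275 = -15283)
Z = 881796840 (Z = 3*((-297 - 15283)*(-36412 + 17546)) = 3*(-15580*(-18866)) = 3*293932280 = 881796840)
1/(Z - 49235) = 1/(881796840 - 49235) = 1/881747605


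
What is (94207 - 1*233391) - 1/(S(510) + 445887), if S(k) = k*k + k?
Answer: -98333078449/706497 ≈ -1.3918e+5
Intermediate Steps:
S(k) = k + k² (S(k) = k² + k = k + k²)
(94207 - 1*233391) - 1/(S(510) + 445887) = (94207 - 1*233391) - 1/(510*(1 + 510) + 445887) = (94207 - 233391) - 1/(510*511 + 445887) = -139184 - 1/(260610 + 445887) = -139184 - 1/706497 = -98333078449/706497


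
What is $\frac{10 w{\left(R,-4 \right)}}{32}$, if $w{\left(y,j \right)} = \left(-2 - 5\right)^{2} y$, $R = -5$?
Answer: $- \frac{1225}{16} \approx -76.563$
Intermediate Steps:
$w{\left(y,j \right)} = 49 y$ ($w{\left(y,j \right)} = \left(-7\right)^{2} y = 49 y$)
$\frac{10 w{\left(R,-4 \right)}}{32} = \frac{10 \cdot 49 \left(-5\right)}{32} = 10 \left(-245\right) \frac{1}{32} = \left(-2450\right) \frac{1}{32} = - \frac{1225}{16}$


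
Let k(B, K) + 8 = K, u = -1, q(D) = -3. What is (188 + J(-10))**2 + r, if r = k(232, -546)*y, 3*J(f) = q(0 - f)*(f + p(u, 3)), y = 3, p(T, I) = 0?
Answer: 37542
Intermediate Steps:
k(B, K) = -8 + K
J(f) = -f (J(f) = (-3*(f + 0))/3 = (-3*f)/3 = -f)
r = -1662 (r = (-8 - 546)*3 = -554*3 = -1662)
(188 + J(-10))**2 + r = (188 - 1*(-10))**2 - 1662 = (188 + 10)**2 - 1662 = 198**2 - 1662 = 39204 - 1662 = 37542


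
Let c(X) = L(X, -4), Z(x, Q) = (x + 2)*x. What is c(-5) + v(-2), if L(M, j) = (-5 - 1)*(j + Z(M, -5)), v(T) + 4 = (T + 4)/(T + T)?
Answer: -141/2 ≈ -70.500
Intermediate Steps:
Z(x, Q) = x*(2 + x) (Z(x, Q) = (2 + x)*x = x*(2 + x))
v(T) = -4 + (4 + T)/(2*T) (v(T) = -4 + (T + 4)/(T + T) = -4 + (4 + T)/((2*T)) = -4 + (4 + T)*(1/(2*T)) = -4 + (4 + T)/(2*T))
L(M, j) = -6*j - 6*M*(2 + M) (L(M, j) = (-5 - 1)*(j + M*(2 + M)) = -6*(j + M*(2 + M)) = -6*j - 6*M*(2 + M))
c(X) = 24 - 6*X*(2 + X) (c(X) = -6*(-4) - 6*X*(2 + X) = 24 - 6*X*(2 + X))
c(-5) + v(-2) = (24 - 6*(-5)*(2 - 5)) + (-7/2 + 2/(-2)) = (24 - 6*(-5)*(-3)) + (-7/2 + 2*(-1/2)) = (24 - 90) + (-7/2 - 1) = -66 - 9/2 = -141/2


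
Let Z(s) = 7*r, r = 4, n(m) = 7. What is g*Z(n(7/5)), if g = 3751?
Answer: 105028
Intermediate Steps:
Z(s) = 28 (Z(s) = 7*4 = 28)
g*Z(n(7/5)) = 3751*28 = 105028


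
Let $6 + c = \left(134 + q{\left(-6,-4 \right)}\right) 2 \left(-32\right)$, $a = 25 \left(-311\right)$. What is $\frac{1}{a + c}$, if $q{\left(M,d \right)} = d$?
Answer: $- \frac{1}{16101} \approx -6.2108 \cdot 10^{-5}$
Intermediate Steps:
$a = -7775$
$c = -8326$ ($c = -6 + \left(134 - 4\right) 2 \left(-32\right) = -6 + 130 \left(-64\right) = -6 - 8320 = -8326$)
$\frac{1}{a + c} = \frac{1}{-7775 - 8326} = \frac{1}{-16101} = - \frac{1}{16101}$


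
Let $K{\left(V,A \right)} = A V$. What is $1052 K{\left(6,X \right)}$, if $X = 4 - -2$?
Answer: $37872$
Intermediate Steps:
$X = 6$ ($X = 4 + 2 = 6$)
$1052 K{\left(6,X \right)} = 1052 \cdot 6 \cdot 6 = 1052 \cdot 36 = 37872$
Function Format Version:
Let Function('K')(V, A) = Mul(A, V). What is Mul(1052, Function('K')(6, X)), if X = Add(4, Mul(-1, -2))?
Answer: 37872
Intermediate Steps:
X = 6 (X = Add(4, 2) = 6)
Mul(1052, Function('K')(6, X)) = Mul(1052, Mul(6, 6)) = Mul(1052, 36) = 37872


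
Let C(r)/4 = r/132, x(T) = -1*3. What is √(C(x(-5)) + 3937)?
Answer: √476366/11 ≈ 62.745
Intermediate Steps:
x(T) = -3
C(r) = r/33 (C(r) = 4*(r/132) = r/33)
√(C(x(-5)) + 3937) = √((1/33)*(-3) + 3937) = √(-1/11 + 3937) = √(43306/11) = √476366/11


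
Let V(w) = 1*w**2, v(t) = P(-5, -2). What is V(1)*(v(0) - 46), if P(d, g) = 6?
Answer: -40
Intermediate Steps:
v(t) = 6
V(w) = w**2
V(1)*(v(0) - 46) = 1**2*(6 - 46) = 1*(-40) = -40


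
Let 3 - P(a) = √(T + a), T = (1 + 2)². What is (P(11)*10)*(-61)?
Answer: -1830 + 1220*√5 ≈ 898.00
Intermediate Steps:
T = 9 (T = 3² = 9)
P(a) = 3 - √(9 + a)
(P(11)*10)*(-61) = ((3 - √(9 + 11))*10)*(-61) = ((3 - √20)*10)*(-61) = ((3 - 2*√5)*10)*(-61) = (30 - 20*√5)*(-61) = -1830 + 1220*√5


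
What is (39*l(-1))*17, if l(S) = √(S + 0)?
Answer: 663*I ≈ 663.0*I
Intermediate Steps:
l(S) = √S
(39*l(-1))*17 = (39*√(-1))*17 = (39*I)*17 = 663*I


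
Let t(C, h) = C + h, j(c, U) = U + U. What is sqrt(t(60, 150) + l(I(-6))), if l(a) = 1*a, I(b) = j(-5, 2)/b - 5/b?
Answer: sqrt(7566)/6 ≈ 14.497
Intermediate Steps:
j(c, U) = 2*U
I(b) = -1/b (I(b) = (2*2)/b - 5/b = 4/b - 5/b = -1/b)
l(a) = a
sqrt(t(60, 150) + l(I(-6))) = sqrt((60 + 150) - 1/(-6)) = sqrt(210 - 1*(-1/6)) = sqrt(210 + 1/6) = sqrt(1261/6) = sqrt(7566)/6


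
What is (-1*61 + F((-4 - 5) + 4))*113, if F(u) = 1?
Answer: -6780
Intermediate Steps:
(-1*61 + F((-4 - 5) + 4))*113 = (-1*61 + 1)*113 = (-61 + 1)*113 = -60*113 = -6780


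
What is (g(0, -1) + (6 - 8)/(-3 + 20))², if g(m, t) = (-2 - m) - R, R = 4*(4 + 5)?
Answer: 419904/289 ≈ 1453.0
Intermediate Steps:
R = 36 (R = 4*9 = 36)
g(m, t) = -38 - m (g(m, t) = (-2 - m) - 1*36 = (-2 - m) - 36 = -38 - m)
(g(0, -1) + (6 - 8)/(-3 + 20))² = ((-38 - 1*0) + (6 - 8)/(-3 + 20))² = ((-38 + 0) - 2/17)² = (-38 - 2*1/17)² = (-38 - 2/17)² = (-648/17)² = 419904/289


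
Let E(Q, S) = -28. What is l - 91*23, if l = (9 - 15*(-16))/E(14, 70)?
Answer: -58853/28 ≈ -2101.9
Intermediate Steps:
l = -249/28 (l = (9 - 15*(-16))/(-28) = (9 + 240)*(-1/28) = 249*(-1/28) = -249/28 ≈ -8.8929)
l - 91*23 = -249/28 - 91*23 = -249/28 - 1*2093 = -249/28 - 2093 = -58853/28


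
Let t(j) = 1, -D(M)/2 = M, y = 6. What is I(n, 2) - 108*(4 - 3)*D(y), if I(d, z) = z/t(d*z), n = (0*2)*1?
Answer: 1298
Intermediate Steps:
D(M) = -2*M
n = 0 (n = 0*1 = 0)
I(d, z) = z (I(d, z) = z/1 = z*1 = z)
I(n, 2) - 108*(4 - 3)*D(y) = 2 - 108*(4 - 3)*(-2*6) = 2 - 108*(-12) = 2 + 1296 = 1298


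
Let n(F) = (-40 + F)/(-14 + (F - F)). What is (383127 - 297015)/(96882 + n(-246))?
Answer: 602784/678317 ≈ 0.88865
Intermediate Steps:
n(F) = 20/7 - F/14 (n(F) = (-40 + F)/(-14 + 0) = (-40 + F)/(-14) = (-40 + F)*(-1/14) = 20/7 - F/14)
(383127 - 297015)/(96882 + n(-246)) = (383127 - 297015)/(96882 + (20/7 - 1/14*(-246))) = 86112/(96882 + (20/7 + 123/7)) = 86112/(96882 + 143/7) = 86112/(678317/7) = 86112*(7/678317) = 602784/678317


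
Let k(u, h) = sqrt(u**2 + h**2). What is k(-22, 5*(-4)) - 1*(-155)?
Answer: 155 + 2*sqrt(221) ≈ 184.73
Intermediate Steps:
k(u, h) = sqrt(h**2 + u**2)
k(-22, 5*(-4)) - 1*(-155) = sqrt((5*(-4))**2 + (-22)**2) - 1*(-155) = sqrt((-20)**2 + 484) + 155 = sqrt(400 + 484) + 155 = sqrt(884) + 155 = 2*sqrt(221) + 155 = 155 + 2*sqrt(221)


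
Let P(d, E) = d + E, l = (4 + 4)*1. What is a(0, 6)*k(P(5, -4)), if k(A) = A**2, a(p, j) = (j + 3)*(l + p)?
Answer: 72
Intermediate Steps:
l = 8 (l = 8*1 = 8)
a(p, j) = (3 + j)*(8 + p) (a(p, j) = (j + 3)*(8 + p) = (3 + j)*(8 + p))
P(d, E) = E + d
a(0, 6)*k(P(5, -4)) = (24 + 3*0 + 8*6 + 6*0)*(-4 + 5)**2 = (24 + 0 + 48 + 0)*1**2 = 72*1 = 72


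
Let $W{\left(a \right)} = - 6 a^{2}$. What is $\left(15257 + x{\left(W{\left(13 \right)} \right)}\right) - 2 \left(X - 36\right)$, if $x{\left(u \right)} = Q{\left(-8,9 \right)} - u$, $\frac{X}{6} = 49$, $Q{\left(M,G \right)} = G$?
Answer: $15764$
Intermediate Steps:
$X = 294$ ($X = 6 \cdot 49 = 294$)
$x{\left(u \right)} = 9 - u$
$\left(15257 + x{\left(W{\left(13 \right)} \right)}\right) - 2 \left(X - 36\right) = \left(15257 - \left(-9 - 6 \cdot 13^{2}\right)\right) - 2 \left(294 - 36\right) = \left(15257 - \left(-9 - 1014\right)\right) - 516 = \left(15257 + \left(9 - -1014\right)\right) - 516 = \left(15257 + \left(9 + 1014\right)\right) - 516 = \left(15257 + 1023\right) - 516 = 16280 - 516 = 15764$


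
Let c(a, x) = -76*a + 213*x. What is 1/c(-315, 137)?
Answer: 1/53121 ≈ 1.8825e-5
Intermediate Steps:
1/c(-315, 137) = 1/(-76*(-315) + 213*137) = 1/(23940 + 29181) = 1/53121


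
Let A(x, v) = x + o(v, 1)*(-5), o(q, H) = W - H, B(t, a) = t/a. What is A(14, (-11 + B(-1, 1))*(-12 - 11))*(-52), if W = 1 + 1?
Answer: -468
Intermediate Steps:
W = 2
o(q, H) = 2 - H
A(x, v) = -5 + x (A(x, v) = x + (2 - 1*1)*(-5) = x + (2 - 1)*(-5) = x + 1*(-5) = x - 5 = -5 + x)
A(14, (-11 + B(-1, 1))*(-12 - 11))*(-52) = (-5 + 14)*(-52) = 9*(-52) = -468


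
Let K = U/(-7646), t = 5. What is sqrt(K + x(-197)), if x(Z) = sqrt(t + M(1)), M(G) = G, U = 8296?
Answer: sqrt(-15857804 + 14615329*sqrt(6))/3823 ≈ 1.1681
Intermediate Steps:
x(Z) = sqrt(6) (x(Z) = sqrt(5 + 1) = sqrt(6))
K = -4148/3823 (K = 8296/(-7646) = 8296*(-1/7646) = -4148/3823 ≈ -1.0850)
sqrt(K + x(-197)) = sqrt(-4148/3823 + sqrt(6))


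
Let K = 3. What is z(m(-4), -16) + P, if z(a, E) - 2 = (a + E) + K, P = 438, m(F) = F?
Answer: 423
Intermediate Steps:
z(a, E) = 5 + E + a (z(a, E) = 2 + ((a + E) + 3) = 2 + ((E + a) + 3) = 2 + (3 + E + a) = 5 + E + a)
z(m(-4), -16) + P = (5 - 16 - 4) + 438 = -15 + 438 = 423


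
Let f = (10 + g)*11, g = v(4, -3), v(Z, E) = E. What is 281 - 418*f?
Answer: -31905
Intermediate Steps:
g = -3
f = 77 (f = (10 - 3)*11 = 7*11 = 77)
281 - 418*f = 281 - 418*77 = 281 - 32186 = -31905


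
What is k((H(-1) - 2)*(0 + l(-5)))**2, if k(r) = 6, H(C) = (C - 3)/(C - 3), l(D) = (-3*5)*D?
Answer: 36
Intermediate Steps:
l(D) = -15*D
H(C) = 1 (H(C) = (-3 + C)/(-3 + C) = 1)
k((H(-1) - 2)*(0 + l(-5)))**2 = 6**2 = 36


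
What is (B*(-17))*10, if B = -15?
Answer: 2550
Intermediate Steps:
(B*(-17))*10 = -15*(-17)*10 = 255*10 = 2550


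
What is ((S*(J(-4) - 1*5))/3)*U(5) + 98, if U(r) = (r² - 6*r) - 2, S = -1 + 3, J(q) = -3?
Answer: 406/3 ≈ 135.33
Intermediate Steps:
S = 2
U(r) = -2 + r² - 6*r
((S*(J(-4) - 1*5))/3)*U(5) + 98 = ((2*(-3 - 1*5))/3)*(-2 + 5² - 6*5) + 98 = ((2*(-3 - 5))*(⅓))*(-2 + 25 - 30) + 98 = ((2*(-8))*(⅓))*(-7) + 98 = -16*⅓*(-7) + 98 = -16/3*(-7) + 98 = 112/3 + 98 = 406/3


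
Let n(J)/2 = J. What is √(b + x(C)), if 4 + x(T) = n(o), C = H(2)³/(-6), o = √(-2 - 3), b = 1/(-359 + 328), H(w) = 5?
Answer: √(-3875 + 1922*I*√5)/31 ≈ 0.99732 + 2.2421*I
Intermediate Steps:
b = -1/31 (b = 1/(-31) = -1/31 ≈ -0.032258)
o = I*√5 (o = √(-5) = I*√5 ≈ 2.2361*I)
C = -125/6 (C = 5³/(-6) = 125*(-⅙) = -125/6 ≈ -20.833)
n(J) = 2*J
x(T) = -4 + 2*I*√5 (x(T) = -4 + 2*(I*√5) = -4 + 2*I*√5)
√(b + x(C)) = √(-1/31 + (-4 + 2*I*√5)) = √(-125/31 + 2*I*√5)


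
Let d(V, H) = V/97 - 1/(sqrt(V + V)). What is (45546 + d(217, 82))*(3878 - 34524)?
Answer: -135399513634/97 + 2189*sqrt(434)/31 ≈ -1.3959e+9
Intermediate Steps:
d(V, H) = V/97 - sqrt(2)/(2*sqrt(V)) (d(V, H) = V*(1/97) - 1/(sqrt(2*V)) = V/97 - 1/(sqrt(2)*sqrt(V)) = V/97 - sqrt(2)/(2*sqrt(V)))
(45546 + d(217, 82))*(3878 - 34524) = (45546 + ((1/97)*217 - sqrt(2)/(2*sqrt(217))))*(3878 - 34524) = (45546 + (217/97 - sqrt(2)*sqrt(217)/217/2))*(-30646) = (45546 + (217/97 - sqrt(434)/434))*(-30646) = (4418179/97 - sqrt(434)/434)*(-30646) = -135399513634/97 + 2189*sqrt(434)/31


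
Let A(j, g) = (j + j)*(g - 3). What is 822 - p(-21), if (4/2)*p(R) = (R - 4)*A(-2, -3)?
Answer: 1122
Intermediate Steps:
A(j, g) = 2*j*(-3 + g) (A(j, g) = (2*j)*(-3 + g) = 2*j*(-3 + g))
p(R) = -48 + 12*R (p(R) = ((R - 4)*(2*(-2)*(-3 - 3)))/2 = ((-4 + R)*(2*(-2)*(-6)))/2 = ((-4 + R)*24)/2 = (-96 + 24*R)/2 = -48 + 12*R)
822 - p(-21) = 822 - (-48 + 12*(-21)) = 822 - (-48 - 252) = 822 - 1*(-300) = 822 + 300 = 1122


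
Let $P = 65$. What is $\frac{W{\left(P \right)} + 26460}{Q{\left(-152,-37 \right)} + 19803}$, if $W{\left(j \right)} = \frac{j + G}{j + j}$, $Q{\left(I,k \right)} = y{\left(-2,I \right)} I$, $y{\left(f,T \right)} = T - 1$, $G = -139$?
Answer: $\frac{1719863}{2798835} \approx 0.61449$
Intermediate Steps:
$y{\left(f,T \right)} = -1 + T$ ($y{\left(f,T \right)} = T - 1 = -1 + T$)
$Q{\left(I,k \right)} = I \left(-1 + I\right)$ ($Q{\left(I,k \right)} = \left(-1 + I\right) I = I \left(-1 + I\right)$)
$W{\left(j \right)} = \frac{-139 + j}{2 j}$ ($W{\left(j \right)} = \frac{j - 139}{j + j} = \frac{-139 + j}{2 j}$)
$\frac{W{\left(P \right)} + 26460}{Q{\left(-152,-37 \right)} + 19803} = \frac{\frac{-139 + 65}{2 \cdot 65} + 26460}{- 152 \left(-1 - 152\right) + 19803} = \frac{\frac{1}{2} \cdot \frac{1}{65} \left(-74\right) + 26460}{\left(-152\right) \left(-153\right) + 19803} = \frac{- \frac{37}{65} + 26460}{23256 + 19803} = \frac{1719863}{65 \cdot 43059} = \frac{1719863}{65} \cdot \frac{1}{43059} = \frac{1719863}{2798835}$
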